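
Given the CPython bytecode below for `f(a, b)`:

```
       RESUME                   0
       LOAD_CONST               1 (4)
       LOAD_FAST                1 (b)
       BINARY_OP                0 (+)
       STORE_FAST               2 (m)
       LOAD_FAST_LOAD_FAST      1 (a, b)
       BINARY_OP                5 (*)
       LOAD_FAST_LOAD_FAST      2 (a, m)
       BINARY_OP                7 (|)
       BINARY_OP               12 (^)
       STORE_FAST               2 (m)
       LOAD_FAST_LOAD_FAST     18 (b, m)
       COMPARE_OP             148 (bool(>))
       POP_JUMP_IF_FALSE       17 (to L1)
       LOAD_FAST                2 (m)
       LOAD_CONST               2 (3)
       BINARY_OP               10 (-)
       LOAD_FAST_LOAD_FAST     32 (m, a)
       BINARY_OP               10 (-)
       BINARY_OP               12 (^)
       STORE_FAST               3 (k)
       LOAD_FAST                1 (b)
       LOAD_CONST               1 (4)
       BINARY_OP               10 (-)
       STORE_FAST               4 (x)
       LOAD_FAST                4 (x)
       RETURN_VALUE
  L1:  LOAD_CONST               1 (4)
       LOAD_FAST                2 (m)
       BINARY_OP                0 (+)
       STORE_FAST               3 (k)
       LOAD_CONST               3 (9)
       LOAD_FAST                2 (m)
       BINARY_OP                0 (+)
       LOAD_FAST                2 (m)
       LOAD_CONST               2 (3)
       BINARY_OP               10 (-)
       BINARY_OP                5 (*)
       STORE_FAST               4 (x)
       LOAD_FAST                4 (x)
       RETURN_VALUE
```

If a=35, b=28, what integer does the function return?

LOAD_CONST → push 4. Stack: [4]
LOAD_FAST b → push 28. Stack: [4, 28]
BINARY_OP + → 4 + 28 = 32. Stack: [32]
STORE_FAST m → m=32. Stack: []
LOAD_FAST_LOAD_FAST a,b → push 35,28. Stack: [35, 28]
BINARY_OP * → 35 * 28 = 980. Stack: [980]
LOAD_FAST_LOAD_FAST a,m → push 35,32. Stack: [980, 35, 32]
BINARY_OP | → 35 | 32 = 35. Stack: [980, 35]
BINARY_OP ^ → 980 ^ 35 = 1015. Stack: [1015]
STORE_FAST m → m=1015. Stack: []
LOAD_FAST_LOAD_FAST b,m → push 28,1015. Stack: [28, 1015]
COMPARE_OP bool(>) → 28 vs 1015 = False. Stack: [False]
POP_JUMP_IF_FALSE → pop False; jump. Stack: []
LOAD_CONST → push 4. Stack: [4]
LOAD_FAST m → push 1015. Stack: [4, 1015]
BINARY_OP + → 4 + 1015 = 1019. Stack: [1019]
STORE_FAST k → k=1019. Stack: []
LOAD_CONST → push 9. Stack: [9]
LOAD_FAST m → push 1015. Stack: [9, 1015]
BINARY_OP + → 9 + 1015 = 1024. Stack: [1024]
LOAD_FAST m → push 1015. Stack: [1024, 1015]
LOAD_CONST → push 3. Stack: [1024, 1015, 3]
BINARY_OP - → 1015 - 3 = 1012. Stack: [1024, 1012]
BINARY_OP * → 1024 * 1012 = 1036288. Stack: [1036288]
STORE_FAST x → x=1036288. Stack: []
LOAD_FAST x → push 1036288. Stack: [1036288]
RETURN_VALUE → return 1036288.

1036288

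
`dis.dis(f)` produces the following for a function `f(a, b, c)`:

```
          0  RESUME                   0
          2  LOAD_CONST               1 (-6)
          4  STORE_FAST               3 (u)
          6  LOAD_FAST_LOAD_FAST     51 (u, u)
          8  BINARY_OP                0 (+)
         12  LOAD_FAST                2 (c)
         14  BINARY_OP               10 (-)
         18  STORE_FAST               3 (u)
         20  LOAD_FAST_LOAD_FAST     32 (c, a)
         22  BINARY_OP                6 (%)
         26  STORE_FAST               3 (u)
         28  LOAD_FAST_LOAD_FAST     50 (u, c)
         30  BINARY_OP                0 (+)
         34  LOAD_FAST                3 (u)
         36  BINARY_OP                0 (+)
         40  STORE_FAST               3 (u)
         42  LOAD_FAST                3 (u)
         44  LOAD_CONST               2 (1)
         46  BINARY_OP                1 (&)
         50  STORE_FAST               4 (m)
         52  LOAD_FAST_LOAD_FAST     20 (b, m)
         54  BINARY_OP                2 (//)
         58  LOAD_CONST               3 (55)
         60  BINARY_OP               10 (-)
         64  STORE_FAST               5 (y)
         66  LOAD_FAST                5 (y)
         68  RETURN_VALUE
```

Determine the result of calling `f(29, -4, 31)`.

-59

LOAD_CONST → push -6. Stack: [-6]
STORE_FAST u → u=-6. Stack: []
LOAD_FAST_LOAD_FAST u,u → push -6,-6. Stack: [-6, -6]
BINARY_OP + → -6 + -6 = -12. Stack: [-12]
LOAD_FAST c → push 31. Stack: [-12, 31]
BINARY_OP - → -12 - 31 = -43. Stack: [-43]
STORE_FAST u → u=-43. Stack: []
LOAD_FAST_LOAD_FAST c,a → push 31,29. Stack: [31, 29]
BINARY_OP % → 31 % 29 = 2. Stack: [2]
STORE_FAST u → u=2. Stack: []
LOAD_FAST_LOAD_FAST u,c → push 2,31. Stack: [2, 31]
BINARY_OP + → 2 + 31 = 33. Stack: [33]
LOAD_FAST u → push 2. Stack: [33, 2]
BINARY_OP + → 33 + 2 = 35. Stack: [35]
STORE_FAST u → u=35. Stack: []
LOAD_FAST u → push 35. Stack: [35]
LOAD_CONST → push 1. Stack: [35, 1]
BINARY_OP & → 35 & 1 = 1. Stack: [1]
STORE_FAST m → m=1. Stack: []
LOAD_FAST_LOAD_FAST b,m → push -4,1. Stack: [-4, 1]
BINARY_OP // → -4 // 1 = -4. Stack: [-4]
LOAD_CONST → push 55. Stack: [-4, 55]
BINARY_OP - → -4 - 55 = -59. Stack: [-59]
STORE_FAST y → y=-59. Stack: []
LOAD_FAST y → push -59. Stack: [-59]
RETURN_VALUE → return -59.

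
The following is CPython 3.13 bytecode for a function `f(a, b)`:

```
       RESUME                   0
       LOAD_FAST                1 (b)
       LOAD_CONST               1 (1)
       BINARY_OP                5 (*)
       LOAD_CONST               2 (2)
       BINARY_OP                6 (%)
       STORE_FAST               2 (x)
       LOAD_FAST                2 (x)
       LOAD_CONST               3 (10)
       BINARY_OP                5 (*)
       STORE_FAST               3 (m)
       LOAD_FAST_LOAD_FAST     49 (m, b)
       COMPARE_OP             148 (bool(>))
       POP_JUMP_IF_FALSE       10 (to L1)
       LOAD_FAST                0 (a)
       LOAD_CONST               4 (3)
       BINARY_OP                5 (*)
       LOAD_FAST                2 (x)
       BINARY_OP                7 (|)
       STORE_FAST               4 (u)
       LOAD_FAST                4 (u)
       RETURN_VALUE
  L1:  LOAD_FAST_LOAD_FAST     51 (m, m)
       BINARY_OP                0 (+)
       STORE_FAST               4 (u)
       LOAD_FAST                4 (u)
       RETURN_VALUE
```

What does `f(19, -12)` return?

57

LOAD_FAST b → push -12. Stack: [-12]
LOAD_CONST → push 1. Stack: [-12, 1]
BINARY_OP * → -12 * 1 = -12. Stack: [-12]
LOAD_CONST → push 2. Stack: [-12, 2]
BINARY_OP % → -12 % 2 = 0. Stack: [0]
STORE_FAST x → x=0. Stack: []
LOAD_FAST x → push 0. Stack: [0]
LOAD_CONST → push 10. Stack: [0, 10]
BINARY_OP * → 0 * 10 = 0. Stack: [0]
STORE_FAST m → m=0. Stack: []
LOAD_FAST_LOAD_FAST m,b → push 0,-12. Stack: [0, -12]
COMPARE_OP bool(>) → 0 vs -12 = True. Stack: [True]
POP_JUMP_IF_FALSE → pop True; no jump. Stack: []
LOAD_FAST a → push 19. Stack: [19]
LOAD_CONST → push 3. Stack: [19, 3]
BINARY_OP * → 19 * 3 = 57. Stack: [57]
LOAD_FAST x → push 0. Stack: [57, 0]
BINARY_OP | → 57 | 0 = 57. Stack: [57]
STORE_FAST u → u=57. Stack: []
LOAD_FAST u → push 57. Stack: [57]
RETURN_VALUE → return 57.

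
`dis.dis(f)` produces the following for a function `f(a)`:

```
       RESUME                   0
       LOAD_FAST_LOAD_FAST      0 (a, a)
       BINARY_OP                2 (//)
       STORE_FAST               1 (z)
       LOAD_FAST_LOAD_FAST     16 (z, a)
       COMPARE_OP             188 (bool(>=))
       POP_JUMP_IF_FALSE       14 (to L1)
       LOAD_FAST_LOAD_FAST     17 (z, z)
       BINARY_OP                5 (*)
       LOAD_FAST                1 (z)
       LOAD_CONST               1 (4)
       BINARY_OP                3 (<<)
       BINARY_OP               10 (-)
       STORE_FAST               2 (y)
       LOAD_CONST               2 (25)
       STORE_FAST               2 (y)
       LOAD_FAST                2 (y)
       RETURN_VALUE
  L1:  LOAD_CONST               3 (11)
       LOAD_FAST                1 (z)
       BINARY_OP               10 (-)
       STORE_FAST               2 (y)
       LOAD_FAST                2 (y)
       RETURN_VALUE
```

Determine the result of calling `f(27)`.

LOAD_FAST_LOAD_FAST a,a → push 27,27. Stack: [27, 27]
BINARY_OP // → 27 // 27 = 1. Stack: [1]
STORE_FAST z → z=1. Stack: []
LOAD_FAST_LOAD_FAST z,a → push 1,27. Stack: [1, 27]
COMPARE_OP bool(>=) → 1 vs 27 = False. Stack: [False]
POP_JUMP_IF_FALSE → pop False; jump. Stack: []
LOAD_CONST → push 11. Stack: [11]
LOAD_FAST z → push 1. Stack: [11, 1]
BINARY_OP - → 11 - 1 = 10. Stack: [10]
STORE_FAST y → y=10. Stack: []
LOAD_FAST y → push 10. Stack: [10]
RETURN_VALUE → return 10.

10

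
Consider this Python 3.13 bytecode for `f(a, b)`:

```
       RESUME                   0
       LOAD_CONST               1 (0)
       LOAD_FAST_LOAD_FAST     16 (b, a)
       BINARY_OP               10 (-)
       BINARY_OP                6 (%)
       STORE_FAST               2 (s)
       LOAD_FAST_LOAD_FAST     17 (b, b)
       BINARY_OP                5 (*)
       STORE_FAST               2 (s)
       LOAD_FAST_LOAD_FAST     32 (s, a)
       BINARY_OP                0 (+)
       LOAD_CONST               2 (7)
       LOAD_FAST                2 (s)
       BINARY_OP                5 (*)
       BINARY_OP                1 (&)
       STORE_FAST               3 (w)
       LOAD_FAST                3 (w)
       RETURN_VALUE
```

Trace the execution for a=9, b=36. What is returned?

272

LOAD_CONST → push 0. Stack: [0]
LOAD_FAST_LOAD_FAST b,a → push 36,9. Stack: [0, 36, 9]
BINARY_OP - → 36 - 9 = 27. Stack: [0, 27]
BINARY_OP % → 0 % 27 = 0. Stack: [0]
STORE_FAST s → s=0. Stack: []
LOAD_FAST_LOAD_FAST b,b → push 36,36. Stack: [36, 36]
BINARY_OP * → 36 * 36 = 1296. Stack: [1296]
STORE_FAST s → s=1296. Stack: []
LOAD_FAST_LOAD_FAST s,a → push 1296,9. Stack: [1296, 9]
BINARY_OP + → 1296 + 9 = 1305. Stack: [1305]
LOAD_CONST → push 7. Stack: [1305, 7]
LOAD_FAST s → push 1296. Stack: [1305, 7, 1296]
BINARY_OP * → 7 * 1296 = 9072. Stack: [1305, 9072]
BINARY_OP & → 1305 & 9072 = 272. Stack: [272]
STORE_FAST w → w=272. Stack: []
LOAD_FAST w → push 272. Stack: [272]
RETURN_VALUE → return 272.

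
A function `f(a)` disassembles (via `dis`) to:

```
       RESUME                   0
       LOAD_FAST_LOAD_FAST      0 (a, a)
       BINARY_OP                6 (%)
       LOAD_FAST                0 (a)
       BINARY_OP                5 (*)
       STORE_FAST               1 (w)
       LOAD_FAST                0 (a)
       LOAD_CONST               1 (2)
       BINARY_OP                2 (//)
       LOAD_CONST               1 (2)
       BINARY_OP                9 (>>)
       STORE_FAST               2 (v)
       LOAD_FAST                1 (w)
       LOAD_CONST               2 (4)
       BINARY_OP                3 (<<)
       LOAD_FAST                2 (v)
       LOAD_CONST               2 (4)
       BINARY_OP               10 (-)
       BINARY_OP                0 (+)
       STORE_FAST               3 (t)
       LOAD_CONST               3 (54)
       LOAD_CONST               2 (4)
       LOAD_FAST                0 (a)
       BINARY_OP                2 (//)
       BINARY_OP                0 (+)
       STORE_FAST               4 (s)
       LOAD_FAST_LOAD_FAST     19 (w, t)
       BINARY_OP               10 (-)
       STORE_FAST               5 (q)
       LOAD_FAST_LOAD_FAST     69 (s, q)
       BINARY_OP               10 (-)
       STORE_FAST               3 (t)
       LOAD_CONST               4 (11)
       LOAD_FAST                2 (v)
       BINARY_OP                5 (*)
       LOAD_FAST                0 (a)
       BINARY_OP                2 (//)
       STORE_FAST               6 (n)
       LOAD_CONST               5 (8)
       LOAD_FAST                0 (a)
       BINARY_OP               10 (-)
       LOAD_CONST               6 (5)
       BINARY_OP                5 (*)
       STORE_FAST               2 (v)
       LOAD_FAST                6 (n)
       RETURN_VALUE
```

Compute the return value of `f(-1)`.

LOAD_FAST_LOAD_FAST a,a → push -1,-1. Stack: [-1, -1]
BINARY_OP % → -1 % -1 = 0. Stack: [0]
LOAD_FAST a → push -1. Stack: [0, -1]
BINARY_OP * → 0 * -1 = 0. Stack: [0]
STORE_FAST w → w=0. Stack: []
LOAD_FAST a → push -1. Stack: [-1]
LOAD_CONST → push 2. Stack: [-1, 2]
BINARY_OP // → -1 // 2 = -1. Stack: [-1]
LOAD_CONST → push 2. Stack: [-1, 2]
BINARY_OP >> → -1 >> 2 = -1. Stack: [-1]
STORE_FAST v → v=-1. Stack: []
LOAD_FAST w → push 0. Stack: [0]
LOAD_CONST → push 4. Stack: [0, 4]
BINARY_OP << → 0 << 4 = 0. Stack: [0]
LOAD_FAST v → push -1. Stack: [0, -1]
LOAD_CONST → push 4. Stack: [0, -1, 4]
BINARY_OP - → -1 - 4 = -5. Stack: [0, -5]
BINARY_OP + → 0 + -5 = -5. Stack: [-5]
STORE_FAST t → t=-5. Stack: []
LOAD_CONST → push 54. Stack: [54]
LOAD_CONST → push 4. Stack: [54, 4]
LOAD_FAST a → push -1. Stack: [54, 4, -1]
BINARY_OP // → 4 // -1 = -4. Stack: [54, -4]
BINARY_OP + → 54 + -4 = 50. Stack: [50]
STORE_FAST s → s=50. Stack: []
LOAD_FAST_LOAD_FAST w,t → push 0,-5. Stack: [0, -5]
BINARY_OP - → 0 - -5 = 5. Stack: [5]
STORE_FAST q → q=5. Stack: []
LOAD_FAST_LOAD_FAST s,q → push 50,5. Stack: [50, 5]
BINARY_OP - → 50 - 5 = 45. Stack: [45]
STORE_FAST t → t=45. Stack: []
LOAD_CONST → push 11. Stack: [11]
LOAD_FAST v → push -1. Stack: [11, -1]
BINARY_OP * → 11 * -1 = -11. Stack: [-11]
LOAD_FAST a → push -1. Stack: [-11, -1]
BINARY_OP // → -11 // -1 = 11. Stack: [11]
STORE_FAST n → n=11. Stack: []
LOAD_CONST → push 8. Stack: [8]
LOAD_FAST a → push -1. Stack: [8, -1]
BINARY_OP - → 8 - -1 = 9. Stack: [9]
LOAD_CONST → push 5. Stack: [9, 5]
BINARY_OP * → 9 * 5 = 45. Stack: [45]
STORE_FAST v → v=45. Stack: []
LOAD_FAST n → push 11. Stack: [11]
RETURN_VALUE → return 11.

11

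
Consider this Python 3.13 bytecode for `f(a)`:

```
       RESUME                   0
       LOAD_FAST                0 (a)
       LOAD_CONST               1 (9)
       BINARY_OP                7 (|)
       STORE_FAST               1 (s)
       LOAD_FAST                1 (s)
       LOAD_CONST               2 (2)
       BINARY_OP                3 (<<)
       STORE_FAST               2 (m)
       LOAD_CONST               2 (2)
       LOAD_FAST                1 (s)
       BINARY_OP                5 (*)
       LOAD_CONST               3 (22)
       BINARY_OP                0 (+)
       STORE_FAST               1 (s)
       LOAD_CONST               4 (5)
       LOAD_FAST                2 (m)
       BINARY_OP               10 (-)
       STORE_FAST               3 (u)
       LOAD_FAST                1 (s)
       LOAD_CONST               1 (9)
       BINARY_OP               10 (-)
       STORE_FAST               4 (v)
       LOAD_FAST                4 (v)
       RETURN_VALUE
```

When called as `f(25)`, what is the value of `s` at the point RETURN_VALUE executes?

72

LOAD_FAST a → push 25. Stack: [25]
LOAD_CONST → push 9. Stack: [25, 9]
BINARY_OP | → 25 | 9 = 25. Stack: [25]
STORE_FAST s → s=25. Stack: []
LOAD_FAST s → push 25. Stack: [25]
LOAD_CONST → push 2. Stack: [25, 2]
BINARY_OP << → 25 << 2 = 100. Stack: [100]
STORE_FAST m → m=100. Stack: []
LOAD_CONST → push 2. Stack: [2]
LOAD_FAST s → push 25. Stack: [2, 25]
BINARY_OP * → 2 * 25 = 50. Stack: [50]
LOAD_CONST → push 22. Stack: [50, 22]
BINARY_OP + → 50 + 22 = 72. Stack: [72]
STORE_FAST s → s=72. Stack: []
LOAD_CONST → push 5. Stack: [5]
LOAD_FAST m → push 100. Stack: [5, 100]
BINARY_OP - → 5 - 100 = -95. Stack: [-95]
STORE_FAST u → u=-95. Stack: []
LOAD_FAST s → push 72. Stack: [72]
LOAD_CONST → push 9. Stack: [72, 9]
BINARY_OP - → 72 - 9 = 63. Stack: [63]
STORE_FAST v → v=63. Stack: []
LOAD_FAST v → push 63. Stack: [63]
RETURN_VALUE → return 63.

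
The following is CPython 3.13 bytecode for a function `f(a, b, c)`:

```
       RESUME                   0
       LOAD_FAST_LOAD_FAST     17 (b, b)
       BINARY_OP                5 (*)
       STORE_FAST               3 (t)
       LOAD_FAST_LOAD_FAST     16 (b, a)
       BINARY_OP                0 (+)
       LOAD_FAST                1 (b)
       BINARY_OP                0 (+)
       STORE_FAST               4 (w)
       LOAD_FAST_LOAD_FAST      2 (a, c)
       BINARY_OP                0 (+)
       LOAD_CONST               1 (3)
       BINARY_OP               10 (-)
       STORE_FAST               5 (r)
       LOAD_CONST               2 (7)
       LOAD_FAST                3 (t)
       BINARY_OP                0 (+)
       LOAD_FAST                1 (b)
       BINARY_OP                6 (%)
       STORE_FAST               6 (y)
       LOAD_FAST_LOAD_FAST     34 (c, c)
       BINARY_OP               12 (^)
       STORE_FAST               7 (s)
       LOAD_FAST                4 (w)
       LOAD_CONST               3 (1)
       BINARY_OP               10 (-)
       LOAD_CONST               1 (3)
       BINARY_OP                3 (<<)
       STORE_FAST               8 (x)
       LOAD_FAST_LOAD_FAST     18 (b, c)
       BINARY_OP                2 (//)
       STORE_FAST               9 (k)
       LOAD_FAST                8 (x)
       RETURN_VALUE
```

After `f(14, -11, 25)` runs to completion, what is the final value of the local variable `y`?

LOAD_FAST_LOAD_FAST b,b → push -11,-11. Stack: [-11, -11]
BINARY_OP * → -11 * -11 = 121. Stack: [121]
STORE_FAST t → t=121. Stack: []
LOAD_FAST_LOAD_FAST b,a → push -11,14. Stack: [-11, 14]
BINARY_OP + → -11 + 14 = 3. Stack: [3]
LOAD_FAST b → push -11. Stack: [3, -11]
BINARY_OP + → 3 + -11 = -8. Stack: [-8]
STORE_FAST w → w=-8. Stack: []
LOAD_FAST_LOAD_FAST a,c → push 14,25. Stack: [14, 25]
BINARY_OP + → 14 + 25 = 39. Stack: [39]
LOAD_CONST → push 3. Stack: [39, 3]
BINARY_OP - → 39 - 3 = 36. Stack: [36]
STORE_FAST r → r=36. Stack: []
LOAD_CONST → push 7. Stack: [7]
LOAD_FAST t → push 121. Stack: [7, 121]
BINARY_OP + → 7 + 121 = 128. Stack: [128]
LOAD_FAST b → push -11. Stack: [128, -11]
BINARY_OP % → 128 % -11 = -4. Stack: [-4]
STORE_FAST y → y=-4. Stack: []
LOAD_FAST_LOAD_FAST c,c → push 25,25. Stack: [25, 25]
BINARY_OP ^ → 25 ^ 25 = 0. Stack: [0]
STORE_FAST s → s=0. Stack: []
LOAD_FAST w → push -8. Stack: [-8]
LOAD_CONST → push 1. Stack: [-8, 1]
BINARY_OP - → -8 - 1 = -9. Stack: [-9]
LOAD_CONST → push 3. Stack: [-9, 3]
BINARY_OP << → -9 << 3 = -72. Stack: [-72]
STORE_FAST x → x=-72. Stack: []
LOAD_FAST_LOAD_FAST b,c → push -11,25. Stack: [-11, 25]
BINARY_OP // → -11 // 25 = -1. Stack: [-1]
STORE_FAST k → k=-1. Stack: []
LOAD_FAST x → push -72. Stack: [-72]
RETURN_VALUE → return -72.

-4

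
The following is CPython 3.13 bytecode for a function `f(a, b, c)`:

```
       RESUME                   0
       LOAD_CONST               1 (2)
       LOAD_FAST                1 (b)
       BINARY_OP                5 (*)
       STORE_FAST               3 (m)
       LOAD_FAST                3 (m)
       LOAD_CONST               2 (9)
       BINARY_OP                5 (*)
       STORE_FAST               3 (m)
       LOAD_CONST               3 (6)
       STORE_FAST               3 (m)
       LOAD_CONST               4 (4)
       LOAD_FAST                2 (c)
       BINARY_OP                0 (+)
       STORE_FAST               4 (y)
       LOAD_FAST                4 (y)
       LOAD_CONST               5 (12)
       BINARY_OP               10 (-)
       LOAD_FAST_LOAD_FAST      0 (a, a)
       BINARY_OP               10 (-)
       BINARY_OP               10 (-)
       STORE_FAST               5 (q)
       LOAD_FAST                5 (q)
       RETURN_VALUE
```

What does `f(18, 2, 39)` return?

LOAD_CONST → push 2. Stack: [2]
LOAD_FAST b → push 2. Stack: [2, 2]
BINARY_OP * → 2 * 2 = 4. Stack: [4]
STORE_FAST m → m=4. Stack: []
LOAD_FAST m → push 4. Stack: [4]
LOAD_CONST → push 9. Stack: [4, 9]
BINARY_OP * → 4 * 9 = 36. Stack: [36]
STORE_FAST m → m=36. Stack: []
LOAD_CONST → push 6. Stack: [6]
STORE_FAST m → m=6. Stack: []
LOAD_CONST → push 4. Stack: [4]
LOAD_FAST c → push 39. Stack: [4, 39]
BINARY_OP + → 4 + 39 = 43. Stack: [43]
STORE_FAST y → y=43. Stack: []
LOAD_FAST y → push 43. Stack: [43]
LOAD_CONST → push 12. Stack: [43, 12]
BINARY_OP - → 43 - 12 = 31. Stack: [31]
LOAD_FAST_LOAD_FAST a,a → push 18,18. Stack: [31, 18, 18]
BINARY_OP - → 18 - 18 = 0. Stack: [31, 0]
BINARY_OP - → 31 - 0 = 31. Stack: [31]
STORE_FAST q → q=31. Stack: []
LOAD_FAST q → push 31. Stack: [31]
RETURN_VALUE → return 31.

31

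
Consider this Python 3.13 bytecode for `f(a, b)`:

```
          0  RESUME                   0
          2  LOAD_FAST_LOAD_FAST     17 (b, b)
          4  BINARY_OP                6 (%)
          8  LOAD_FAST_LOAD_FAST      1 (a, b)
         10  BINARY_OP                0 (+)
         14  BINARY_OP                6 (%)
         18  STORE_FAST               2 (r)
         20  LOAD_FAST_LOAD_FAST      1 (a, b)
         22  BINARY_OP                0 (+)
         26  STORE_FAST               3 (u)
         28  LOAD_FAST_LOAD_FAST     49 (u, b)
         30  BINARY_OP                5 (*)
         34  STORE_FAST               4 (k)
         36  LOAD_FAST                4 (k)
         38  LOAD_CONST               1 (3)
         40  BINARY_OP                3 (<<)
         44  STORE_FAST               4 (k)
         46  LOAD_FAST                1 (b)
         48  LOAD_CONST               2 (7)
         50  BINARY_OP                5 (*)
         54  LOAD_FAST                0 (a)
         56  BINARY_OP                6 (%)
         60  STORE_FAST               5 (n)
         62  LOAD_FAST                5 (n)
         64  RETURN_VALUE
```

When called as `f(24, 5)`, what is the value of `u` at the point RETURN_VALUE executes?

29

LOAD_FAST_LOAD_FAST b,b → push 5,5. Stack: [5, 5]
BINARY_OP % → 5 % 5 = 0. Stack: [0]
LOAD_FAST_LOAD_FAST a,b → push 24,5. Stack: [0, 24, 5]
BINARY_OP + → 24 + 5 = 29. Stack: [0, 29]
BINARY_OP % → 0 % 29 = 0. Stack: [0]
STORE_FAST r → r=0. Stack: []
LOAD_FAST_LOAD_FAST a,b → push 24,5. Stack: [24, 5]
BINARY_OP + → 24 + 5 = 29. Stack: [29]
STORE_FAST u → u=29. Stack: []
LOAD_FAST_LOAD_FAST u,b → push 29,5. Stack: [29, 5]
BINARY_OP * → 29 * 5 = 145. Stack: [145]
STORE_FAST k → k=145. Stack: []
LOAD_FAST k → push 145. Stack: [145]
LOAD_CONST → push 3. Stack: [145, 3]
BINARY_OP << → 145 << 3 = 1160. Stack: [1160]
STORE_FAST k → k=1160. Stack: []
LOAD_FAST b → push 5. Stack: [5]
LOAD_CONST → push 7. Stack: [5, 7]
BINARY_OP * → 5 * 7 = 35. Stack: [35]
LOAD_FAST a → push 24. Stack: [35, 24]
BINARY_OP % → 35 % 24 = 11. Stack: [11]
STORE_FAST n → n=11. Stack: []
LOAD_FAST n → push 11. Stack: [11]
RETURN_VALUE → return 11.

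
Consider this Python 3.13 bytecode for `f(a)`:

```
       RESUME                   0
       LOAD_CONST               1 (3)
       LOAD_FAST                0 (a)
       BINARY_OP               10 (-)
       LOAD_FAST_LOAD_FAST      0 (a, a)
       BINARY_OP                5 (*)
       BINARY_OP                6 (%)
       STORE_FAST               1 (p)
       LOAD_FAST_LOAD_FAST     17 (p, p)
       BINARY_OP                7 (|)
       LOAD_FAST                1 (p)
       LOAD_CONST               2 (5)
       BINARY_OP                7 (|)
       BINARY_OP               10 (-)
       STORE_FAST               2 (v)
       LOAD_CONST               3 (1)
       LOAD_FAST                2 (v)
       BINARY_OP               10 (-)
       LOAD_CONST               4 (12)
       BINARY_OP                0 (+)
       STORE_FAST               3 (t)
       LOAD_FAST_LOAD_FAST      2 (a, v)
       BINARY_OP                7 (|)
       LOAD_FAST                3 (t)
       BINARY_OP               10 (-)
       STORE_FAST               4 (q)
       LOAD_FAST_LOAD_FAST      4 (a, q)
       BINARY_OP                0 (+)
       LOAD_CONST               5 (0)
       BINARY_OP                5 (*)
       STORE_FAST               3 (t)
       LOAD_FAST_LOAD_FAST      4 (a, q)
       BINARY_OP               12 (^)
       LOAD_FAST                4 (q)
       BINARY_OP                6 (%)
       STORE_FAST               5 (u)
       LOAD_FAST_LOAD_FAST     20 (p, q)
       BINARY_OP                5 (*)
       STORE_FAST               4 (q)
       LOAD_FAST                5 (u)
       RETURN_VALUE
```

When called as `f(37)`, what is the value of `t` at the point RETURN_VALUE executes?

LOAD_CONST → push 3. Stack: [3]
LOAD_FAST a → push 37. Stack: [3, 37]
BINARY_OP - → 3 - 37 = -34. Stack: [-34]
LOAD_FAST_LOAD_FAST a,a → push 37,37. Stack: [-34, 37, 37]
BINARY_OP * → 37 * 37 = 1369. Stack: [-34, 1369]
BINARY_OP % → -34 % 1369 = 1335. Stack: [1335]
STORE_FAST p → p=1335. Stack: []
LOAD_FAST_LOAD_FAST p,p → push 1335,1335. Stack: [1335, 1335]
BINARY_OP | → 1335 | 1335 = 1335. Stack: [1335]
LOAD_FAST p → push 1335. Stack: [1335, 1335]
LOAD_CONST → push 5. Stack: [1335, 1335, 5]
BINARY_OP | → 1335 | 5 = 1335. Stack: [1335, 1335]
BINARY_OP - → 1335 - 1335 = 0. Stack: [0]
STORE_FAST v → v=0. Stack: []
LOAD_CONST → push 1. Stack: [1]
LOAD_FAST v → push 0. Stack: [1, 0]
BINARY_OP - → 1 - 0 = 1. Stack: [1]
LOAD_CONST → push 12. Stack: [1, 12]
BINARY_OP + → 1 + 12 = 13. Stack: [13]
STORE_FAST t → t=13. Stack: []
LOAD_FAST_LOAD_FAST a,v → push 37,0. Stack: [37, 0]
BINARY_OP | → 37 | 0 = 37. Stack: [37]
LOAD_FAST t → push 13. Stack: [37, 13]
BINARY_OP - → 37 - 13 = 24. Stack: [24]
STORE_FAST q → q=24. Stack: []
LOAD_FAST_LOAD_FAST a,q → push 37,24. Stack: [37, 24]
BINARY_OP + → 37 + 24 = 61. Stack: [61]
LOAD_CONST → push 0. Stack: [61, 0]
BINARY_OP * → 61 * 0 = 0. Stack: [0]
STORE_FAST t → t=0. Stack: []
LOAD_FAST_LOAD_FAST a,q → push 37,24. Stack: [37, 24]
BINARY_OP ^ → 37 ^ 24 = 61. Stack: [61]
LOAD_FAST q → push 24. Stack: [61, 24]
BINARY_OP % → 61 % 24 = 13. Stack: [13]
STORE_FAST u → u=13. Stack: []
LOAD_FAST_LOAD_FAST p,q → push 1335,24. Stack: [1335, 24]
BINARY_OP * → 1335 * 24 = 32040. Stack: [32040]
STORE_FAST q → q=32040. Stack: []
LOAD_FAST u → push 13. Stack: [13]
RETURN_VALUE → return 13.

0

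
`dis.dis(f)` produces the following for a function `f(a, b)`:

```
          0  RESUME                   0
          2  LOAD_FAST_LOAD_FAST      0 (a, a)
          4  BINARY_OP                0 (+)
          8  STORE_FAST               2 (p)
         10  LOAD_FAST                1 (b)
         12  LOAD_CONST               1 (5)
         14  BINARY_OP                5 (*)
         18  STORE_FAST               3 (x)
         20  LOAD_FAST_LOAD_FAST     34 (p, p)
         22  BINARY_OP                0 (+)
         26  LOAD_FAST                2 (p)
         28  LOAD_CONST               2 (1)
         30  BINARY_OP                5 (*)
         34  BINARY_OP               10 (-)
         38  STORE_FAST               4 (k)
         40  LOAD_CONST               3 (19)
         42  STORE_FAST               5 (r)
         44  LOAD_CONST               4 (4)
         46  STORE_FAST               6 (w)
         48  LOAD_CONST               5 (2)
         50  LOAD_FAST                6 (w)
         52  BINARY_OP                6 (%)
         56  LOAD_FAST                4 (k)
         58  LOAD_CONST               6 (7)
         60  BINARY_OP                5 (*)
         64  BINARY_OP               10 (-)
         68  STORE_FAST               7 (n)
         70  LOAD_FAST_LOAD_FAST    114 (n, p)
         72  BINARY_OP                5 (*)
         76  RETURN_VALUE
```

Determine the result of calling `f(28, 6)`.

-21840

LOAD_FAST_LOAD_FAST a,a → push 28,28. Stack: [28, 28]
BINARY_OP + → 28 + 28 = 56. Stack: [56]
STORE_FAST p → p=56. Stack: []
LOAD_FAST b → push 6. Stack: [6]
LOAD_CONST → push 5. Stack: [6, 5]
BINARY_OP * → 6 * 5 = 30. Stack: [30]
STORE_FAST x → x=30. Stack: []
LOAD_FAST_LOAD_FAST p,p → push 56,56. Stack: [56, 56]
BINARY_OP + → 56 + 56 = 112. Stack: [112]
LOAD_FAST p → push 56. Stack: [112, 56]
LOAD_CONST → push 1. Stack: [112, 56, 1]
BINARY_OP * → 56 * 1 = 56. Stack: [112, 56]
BINARY_OP - → 112 - 56 = 56. Stack: [56]
STORE_FAST k → k=56. Stack: []
LOAD_CONST → push 19. Stack: [19]
STORE_FAST r → r=19. Stack: []
LOAD_CONST → push 4. Stack: [4]
STORE_FAST w → w=4. Stack: []
LOAD_CONST → push 2. Stack: [2]
LOAD_FAST w → push 4. Stack: [2, 4]
BINARY_OP % → 2 % 4 = 2. Stack: [2]
LOAD_FAST k → push 56. Stack: [2, 56]
LOAD_CONST → push 7. Stack: [2, 56, 7]
BINARY_OP * → 56 * 7 = 392. Stack: [2, 392]
BINARY_OP - → 2 - 392 = -390. Stack: [-390]
STORE_FAST n → n=-390. Stack: []
LOAD_FAST_LOAD_FAST n,p → push -390,56. Stack: [-390, 56]
BINARY_OP * → -390 * 56 = -21840. Stack: [-21840]
RETURN_VALUE → return -21840.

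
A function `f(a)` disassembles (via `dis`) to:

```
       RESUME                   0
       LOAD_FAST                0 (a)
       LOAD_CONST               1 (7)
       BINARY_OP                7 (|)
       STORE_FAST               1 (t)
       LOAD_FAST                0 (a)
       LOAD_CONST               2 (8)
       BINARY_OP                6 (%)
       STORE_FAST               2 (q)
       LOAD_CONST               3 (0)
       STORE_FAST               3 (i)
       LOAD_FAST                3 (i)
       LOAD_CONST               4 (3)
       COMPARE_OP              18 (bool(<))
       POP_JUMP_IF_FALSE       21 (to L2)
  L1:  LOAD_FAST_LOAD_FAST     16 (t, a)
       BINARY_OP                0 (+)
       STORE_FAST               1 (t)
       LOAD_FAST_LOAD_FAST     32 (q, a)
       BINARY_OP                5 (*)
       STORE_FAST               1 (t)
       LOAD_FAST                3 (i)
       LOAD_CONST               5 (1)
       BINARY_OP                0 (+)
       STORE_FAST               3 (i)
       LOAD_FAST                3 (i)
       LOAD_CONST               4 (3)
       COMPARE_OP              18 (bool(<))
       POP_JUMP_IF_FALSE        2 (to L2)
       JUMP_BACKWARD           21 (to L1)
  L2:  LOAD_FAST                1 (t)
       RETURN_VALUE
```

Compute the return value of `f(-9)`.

LOAD_FAST a → push -9. Stack: [-9]
LOAD_CONST → push 7. Stack: [-9, 7]
BINARY_OP | → -9 | 7 = -9. Stack: [-9]
STORE_FAST t → t=-9. Stack: []
LOAD_FAST a → push -9. Stack: [-9]
LOAD_CONST → push 8. Stack: [-9, 8]
BINARY_OP % → -9 % 8 = 7. Stack: [7]
STORE_FAST q → q=7. Stack: []
LOAD_CONST → push 0. Stack: [0]
STORE_FAST i → i=0. Stack: []
LOAD_FAST i → push 0. Stack: [0]
LOAD_CONST → push 3. Stack: [0, 3]
COMPARE_OP bool(<) → 0 vs 3 = True. Stack: [True]
POP_JUMP_IF_FALSE → pop True; no jump. Stack: []
LOAD_FAST_LOAD_FAST t,a → push -9,-9. Stack: [-9, -9]
BINARY_OP + → -9 + -9 = -18. Stack: [-18]
STORE_FAST t → t=-18. Stack: []
LOAD_FAST_LOAD_FAST q,a → push 7,-9. Stack: [7, -9]
BINARY_OP * → 7 * -9 = -63. Stack: [-63]
STORE_FAST t → t=-63. Stack: []
LOAD_FAST i → push 0. Stack: [0]
LOAD_CONST → push 1. Stack: [0, 1]
BINARY_OP + → 0 + 1 = 1. Stack: [1]
STORE_FAST i → i=1. Stack: []
LOAD_FAST i → push 1. Stack: [1]
LOAD_CONST → push 3. Stack: [1, 3]
COMPARE_OP bool(<) → 1 vs 3 = True. Stack: [True]
POP_JUMP_IF_FALSE → pop True; no jump. Stack: []
LOAD_FAST_LOAD_FAST t,a → push -63,-9. Stack: [-63, -9]
BINARY_OP + → -63 + -9 = -72. Stack: [-72]
STORE_FAST t → t=-72. Stack: []
LOAD_FAST_LOAD_FAST q,a → push 7,-9. Stack: [7, -9]
BINARY_OP * → 7 * -9 = -63. Stack: [-63]
STORE_FAST t → t=-63. Stack: []
LOAD_FAST i → push 1. Stack: [1]
LOAD_CONST → push 1. Stack: [1, 1]
BINARY_OP + → 1 + 1 = 2. Stack: [2]
STORE_FAST i → i=2. Stack: []
LOAD_FAST i → push 2. Stack: [2]
LOAD_CONST → push 3. Stack: [2, 3]
COMPARE_OP bool(<) → 2 vs 3 = True. Stack: [True]
POP_JUMP_IF_FALSE → pop True; no jump. Stack: []
LOAD_FAST_LOAD_FAST t,a → push -63,-9. Stack: [-63, -9]
BINARY_OP + → -63 + -9 = -72. Stack: [-72]
STORE_FAST t → t=-72. Stack: []
LOAD_FAST_LOAD_FAST q,a → push 7,-9. Stack: [7, -9]
BINARY_OP * → 7 * -9 = -63. Stack: [-63]
STORE_FAST t → t=-63. Stack: []
LOAD_FAST i → push 2. Stack: [2]
LOAD_CONST → push 1. Stack: [2, 1]
BINARY_OP + → 2 + 1 = 3. Stack: [3]
STORE_FAST i → i=3. Stack: []
LOAD_FAST i → push 3. Stack: [3]
LOAD_CONST → push 3. Stack: [3, 3]
COMPARE_OP bool(<) → 3 vs 3 = False. Stack: [False]
POP_JUMP_IF_FALSE → pop False; jump. Stack: []
LOAD_FAST t → push -63. Stack: [-63]
RETURN_VALUE → return -63.

-63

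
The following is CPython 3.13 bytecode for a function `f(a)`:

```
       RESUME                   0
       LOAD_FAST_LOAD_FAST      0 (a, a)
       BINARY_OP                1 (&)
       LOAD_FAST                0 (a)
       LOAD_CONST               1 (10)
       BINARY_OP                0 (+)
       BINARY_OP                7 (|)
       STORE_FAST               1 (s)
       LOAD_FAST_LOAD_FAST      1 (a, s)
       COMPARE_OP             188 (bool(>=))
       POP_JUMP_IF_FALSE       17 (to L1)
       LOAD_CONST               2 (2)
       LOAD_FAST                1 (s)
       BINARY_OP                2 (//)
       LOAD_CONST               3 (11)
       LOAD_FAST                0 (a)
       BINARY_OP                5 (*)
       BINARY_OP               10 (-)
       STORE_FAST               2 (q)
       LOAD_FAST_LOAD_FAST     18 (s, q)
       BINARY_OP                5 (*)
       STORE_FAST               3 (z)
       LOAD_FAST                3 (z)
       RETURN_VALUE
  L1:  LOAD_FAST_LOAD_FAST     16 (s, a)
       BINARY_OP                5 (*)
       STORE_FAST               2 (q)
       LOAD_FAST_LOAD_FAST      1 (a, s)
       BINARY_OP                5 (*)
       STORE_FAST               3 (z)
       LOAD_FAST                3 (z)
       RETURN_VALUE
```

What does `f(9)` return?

LOAD_FAST_LOAD_FAST a,a → push 9,9. Stack: [9, 9]
BINARY_OP & → 9 & 9 = 9. Stack: [9]
LOAD_FAST a → push 9. Stack: [9, 9]
LOAD_CONST → push 10. Stack: [9, 9, 10]
BINARY_OP + → 9 + 10 = 19. Stack: [9, 19]
BINARY_OP | → 9 | 19 = 27. Stack: [27]
STORE_FAST s → s=27. Stack: []
LOAD_FAST_LOAD_FAST a,s → push 9,27. Stack: [9, 27]
COMPARE_OP bool(>=) → 9 vs 27 = False. Stack: [False]
POP_JUMP_IF_FALSE → pop False; jump. Stack: []
LOAD_FAST_LOAD_FAST s,a → push 27,9. Stack: [27, 9]
BINARY_OP * → 27 * 9 = 243. Stack: [243]
STORE_FAST q → q=243. Stack: []
LOAD_FAST_LOAD_FAST a,s → push 9,27. Stack: [9, 27]
BINARY_OP * → 9 * 27 = 243. Stack: [243]
STORE_FAST z → z=243. Stack: []
LOAD_FAST z → push 243. Stack: [243]
RETURN_VALUE → return 243.

243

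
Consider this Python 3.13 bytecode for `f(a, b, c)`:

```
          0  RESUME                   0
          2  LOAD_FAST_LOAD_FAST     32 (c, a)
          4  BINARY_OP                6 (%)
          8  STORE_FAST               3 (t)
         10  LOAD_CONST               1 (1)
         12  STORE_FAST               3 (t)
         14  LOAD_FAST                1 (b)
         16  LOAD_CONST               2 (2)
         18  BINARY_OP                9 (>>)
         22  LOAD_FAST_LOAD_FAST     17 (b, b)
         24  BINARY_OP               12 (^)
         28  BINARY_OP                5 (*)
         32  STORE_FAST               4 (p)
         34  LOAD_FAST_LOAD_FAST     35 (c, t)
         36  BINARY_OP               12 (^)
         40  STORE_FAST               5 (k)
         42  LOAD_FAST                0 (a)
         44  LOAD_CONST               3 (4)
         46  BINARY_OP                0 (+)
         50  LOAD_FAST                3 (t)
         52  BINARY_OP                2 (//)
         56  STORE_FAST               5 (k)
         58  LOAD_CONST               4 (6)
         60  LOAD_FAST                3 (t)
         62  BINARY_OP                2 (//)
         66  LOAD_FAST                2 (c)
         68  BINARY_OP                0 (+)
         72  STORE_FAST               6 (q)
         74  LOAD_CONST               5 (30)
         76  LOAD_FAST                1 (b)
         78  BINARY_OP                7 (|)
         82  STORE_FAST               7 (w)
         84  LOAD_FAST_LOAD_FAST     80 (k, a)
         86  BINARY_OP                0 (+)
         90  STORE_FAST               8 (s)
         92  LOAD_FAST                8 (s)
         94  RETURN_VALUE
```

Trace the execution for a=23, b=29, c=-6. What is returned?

LOAD_FAST_LOAD_FAST c,a → push -6,23. Stack: [-6, 23]
BINARY_OP % → -6 % 23 = 17. Stack: [17]
STORE_FAST t → t=17. Stack: []
LOAD_CONST → push 1. Stack: [1]
STORE_FAST t → t=1. Stack: []
LOAD_FAST b → push 29. Stack: [29]
LOAD_CONST → push 2. Stack: [29, 2]
BINARY_OP >> → 29 >> 2 = 7. Stack: [7]
LOAD_FAST_LOAD_FAST b,b → push 29,29. Stack: [7, 29, 29]
BINARY_OP ^ → 29 ^ 29 = 0. Stack: [7, 0]
BINARY_OP * → 7 * 0 = 0. Stack: [0]
STORE_FAST p → p=0. Stack: []
LOAD_FAST_LOAD_FAST c,t → push -6,1. Stack: [-6, 1]
BINARY_OP ^ → -6 ^ 1 = -5. Stack: [-5]
STORE_FAST k → k=-5. Stack: []
LOAD_FAST a → push 23. Stack: [23]
LOAD_CONST → push 4. Stack: [23, 4]
BINARY_OP + → 23 + 4 = 27. Stack: [27]
LOAD_FAST t → push 1. Stack: [27, 1]
BINARY_OP // → 27 // 1 = 27. Stack: [27]
STORE_FAST k → k=27. Stack: []
LOAD_CONST → push 6. Stack: [6]
LOAD_FAST t → push 1. Stack: [6, 1]
BINARY_OP // → 6 // 1 = 6. Stack: [6]
LOAD_FAST c → push -6. Stack: [6, -6]
BINARY_OP + → 6 + -6 = 0. Stack: [0]
STORE_FAST q → q=0. Stack: []
LOAD_CONST → push 30. Stack: [30]
LOAD_FAST b → push 29. Stack: [30, 29]
BINARY_OP | → 30 | 29 = 31. Stack: [31]
STORE_FAST w → w=31. Stack: []
LOAD_FAST_LOAD_FAST k,a → push 27,23. Stack: [27, 23]
BINARY_OP + → 27 + 23 = 50. Stack: [50]
STORE_FAST s → s=50. Stack: []
LOAD_FAST s → push 50. Stack: [50]
RETURN_VALUE → return 50.

50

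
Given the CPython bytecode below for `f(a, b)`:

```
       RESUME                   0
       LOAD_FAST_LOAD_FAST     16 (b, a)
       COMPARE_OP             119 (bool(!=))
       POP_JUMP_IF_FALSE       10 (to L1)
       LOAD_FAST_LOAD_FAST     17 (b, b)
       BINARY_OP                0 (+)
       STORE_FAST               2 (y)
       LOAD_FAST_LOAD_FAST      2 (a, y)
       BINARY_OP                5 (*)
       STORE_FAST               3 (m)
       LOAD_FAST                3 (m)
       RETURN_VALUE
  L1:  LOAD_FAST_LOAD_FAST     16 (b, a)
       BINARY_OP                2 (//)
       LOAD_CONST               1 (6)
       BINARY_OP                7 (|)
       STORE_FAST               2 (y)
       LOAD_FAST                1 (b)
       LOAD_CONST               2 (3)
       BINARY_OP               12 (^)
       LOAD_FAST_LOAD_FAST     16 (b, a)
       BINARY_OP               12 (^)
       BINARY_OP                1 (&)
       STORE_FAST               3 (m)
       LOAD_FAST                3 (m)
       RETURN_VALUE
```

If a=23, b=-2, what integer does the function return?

LOAD_FAST_LOAD_FAST b,a → push -2,23. Stack: [-2, 23]
COMPARE_OP bool(!=) → -2 vs 23 = True. Stack: [True]
POP_JUMP_IF_FALSE → pop True; no jump. Stack: []
LOAD_FAST_LOAD_FAST b,b → push -2,-2. Stack: [-2, -2]
BINARY_OP + → -2 + -2 = -4. Stack: [-4]
STORE_FAST y → y=-4. Stack: []
LOAD_FAST_LOAD_FAST a,y → push 23,-4. Stack: [23, -4]
BINARY_OP * → 23 * -4 = -92. Stack: [-92]
STORE_FAST m → m=-92. Stack: []
LOAD_FAST m → push -92. Stack: [-92]
RETURN_VALUE → return -92.

-92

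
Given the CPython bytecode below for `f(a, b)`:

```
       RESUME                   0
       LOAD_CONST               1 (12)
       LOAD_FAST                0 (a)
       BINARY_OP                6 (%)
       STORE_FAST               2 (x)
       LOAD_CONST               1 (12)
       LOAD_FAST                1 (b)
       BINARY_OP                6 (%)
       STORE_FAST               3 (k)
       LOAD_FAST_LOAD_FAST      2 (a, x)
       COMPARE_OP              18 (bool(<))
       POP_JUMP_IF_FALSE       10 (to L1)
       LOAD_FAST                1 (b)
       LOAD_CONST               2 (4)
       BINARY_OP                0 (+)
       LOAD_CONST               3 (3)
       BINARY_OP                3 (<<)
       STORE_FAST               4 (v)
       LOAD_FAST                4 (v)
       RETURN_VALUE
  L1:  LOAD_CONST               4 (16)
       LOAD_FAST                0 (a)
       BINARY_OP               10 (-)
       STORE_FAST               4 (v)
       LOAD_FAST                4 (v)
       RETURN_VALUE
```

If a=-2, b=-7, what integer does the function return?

-24

LOAD_CONST → push 12. Stack: [12]
LOAD_FAST a → push -2. Stack: [12, -2]
BINARY_OP % → 12 % -2 = 0. Stack: [0]
STORE_FAST x → x=0. Stack: []
LOAD_CONST → push 12. Stack: [12]
LOAD_FAST b → push -7. Stack: [12, -7]
BINARY_OP % → 12 % -7 = -2. Stack: [-2]
STORE_FAST k → k=-2. Stack: []
LOAD_FAST_LOAD_FAST a,x → push -2,0. Stack: [-2, 0]
COMPARE_OP bool(<) → -2 vs 0 = True. Stack: [True]
POP_JUMP_IF_FALSE → pop True; no jump. Stack: []
LOAD_FAST b → push -7. Stack: [-7]
LOAD_CONST → push 4. Stack: [-7, 4]
BINARY_OP + → -7 + 4 = -3. Stack: [-3]
LOAD_CONST → push 3. Stack: [-3, 3]
BINARY_OP << → -3 << 3 = -24. Stack: [-24]
STORE_FAST v → v=-24. Stack: []
LOAD_FAST v → push -24. Stack: [-24]
RETURN_VALUE → return -24.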